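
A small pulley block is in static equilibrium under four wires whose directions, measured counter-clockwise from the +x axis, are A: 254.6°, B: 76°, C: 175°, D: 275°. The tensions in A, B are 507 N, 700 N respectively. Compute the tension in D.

Resolve: ΣF_x = 507 cos 254.6° + 700 cos 76° + T_C cos 175° + T_D cos 275° = 0.
        ΣF_y = 507 sin 254.6° + 700 sin 76° + T_C sin 175° + T_D sin 275° = 0.
The known terms sum to (34.71, 190.4) N, so -0.9962 T_C + 0.0872 T_D = -34.71 and 0.0872 T_C − 0.9962 T_D = -190.4.
Solving simultaneously: T_C = 51.96 N, T_D = 195.7 N.

T_D ≈ 196 N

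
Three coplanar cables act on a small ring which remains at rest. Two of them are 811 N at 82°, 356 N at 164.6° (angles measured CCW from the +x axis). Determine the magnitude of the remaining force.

Sum the known components: ΣF_x = -230.3 N, ΣF_y = 897.6 N.
For equilibrium the remaining force must supply (−ΣF_x, −ΣF_y) = (230.3, -897.6) N.
Magnitude = √((230.3)² + (-897.6)²) = 926.7 N; direction = atan2(-897.6, 230.3) = 284.4°.

F ≈ 927 N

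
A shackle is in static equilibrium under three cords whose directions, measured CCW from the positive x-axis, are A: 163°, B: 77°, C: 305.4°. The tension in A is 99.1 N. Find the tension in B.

Resolve: ΣF_x = 99.1 cos 163° + T_B cos 77° + T_C cos 305.4° = 0.
        ΣF_y = 99.1 sin 163° + T_B sin 77° + T_C sin 305.4° = 0.
The known terms sum to (-94.77, 28.97) N, so 0.2250 T_B + 0.5793 T_C = 94.77 and 0.9744 T_B − 0.8151 T_C = -28.97.
Solving simultaneously: T_B = 80.86 N, T_C = 132.2 N.

T_B ≈ 80.9 N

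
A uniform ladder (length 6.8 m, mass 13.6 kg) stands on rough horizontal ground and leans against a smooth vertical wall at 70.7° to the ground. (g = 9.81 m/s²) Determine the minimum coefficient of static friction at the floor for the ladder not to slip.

ΣF_y = 0: N_floor = 13.6×9.81 = 133.42 N.
Torques about the foot: N_wall · 6.8 sin 70.7° = 13.6×9.81×3.4 cos 70.7° → N_wall = 23.361 N.
ΣF_x = 0: f_floor = N_wall = 23.361 N.
μ_min = f_floor / N_floor = 23.361 / 133.42 = 0.1751.

μ_min ≈ 0.175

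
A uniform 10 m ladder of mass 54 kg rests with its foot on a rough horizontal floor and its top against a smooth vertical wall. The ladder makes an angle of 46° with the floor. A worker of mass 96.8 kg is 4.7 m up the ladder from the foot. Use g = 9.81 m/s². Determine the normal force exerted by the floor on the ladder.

ΣF_y = 0: N_floor = 54×9.81 + 96.8×9.81 = 1479.3 N.

N_floor ≈ 1480 N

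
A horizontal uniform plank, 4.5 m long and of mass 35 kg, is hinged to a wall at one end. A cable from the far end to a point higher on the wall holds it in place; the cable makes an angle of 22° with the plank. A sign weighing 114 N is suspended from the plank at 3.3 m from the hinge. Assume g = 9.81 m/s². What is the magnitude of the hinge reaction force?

|H| ≈ 663 N

Take torques about the hinge: T sin 22° · 4.5 = 35×9.81×2.25 + 114×3.3 = 1148.7 N·m.
So T = 1148.7 / (0.3746 × 4.5) = 681.45 N.
ΣF_x = 0: H_x = T cos 22° = 631.83 N.
ΣF_y = 0: H_y = (35×9.81 + 114) − T sin 22° = 457.35 − 255.28 = 202.08 N.
|H| = √(H_x² + H_y²) = √((631.83)² + (202.08)²) = 663.36 N.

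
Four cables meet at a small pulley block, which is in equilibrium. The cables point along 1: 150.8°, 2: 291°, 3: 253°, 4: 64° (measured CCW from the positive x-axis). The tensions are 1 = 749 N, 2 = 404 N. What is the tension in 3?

Resolve: ΣF_x = 749 cos 150.8° + 404 cos 291° + T_3 cos 253° + T_4 cos 64° = 0.
        ΣF_y = 749 sin 150.8° + 404 sin 291° + T_3 sin 253° + T_4 sin 64° = 0.
The known terms sum to (-509, -11.76) N, so -0.2924 T_3 + 0.4384 T_4 = 509 and -0.9563 T_3 + 0.8988 T_4 = 11.76.
Solving simultaneously: T_3 = 2892 N, T_4 = 3090 N.

T_3 ≈ 2890 N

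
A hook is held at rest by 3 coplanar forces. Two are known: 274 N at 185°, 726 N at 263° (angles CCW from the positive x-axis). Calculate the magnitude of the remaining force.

Sum the known components: ΣF_x = -361.4 N, ΣF_y = -744.5 N.
For equilibrium the remaining force must supply (−ΣF_x, −ΣF_y) = (361.4, 744.5) N.
Magnitude = √((361.4)² + (744.5)²) = 827.6 N; direction = atan2(744.5, 361.4) = 64.1°.

F ≈ 828 N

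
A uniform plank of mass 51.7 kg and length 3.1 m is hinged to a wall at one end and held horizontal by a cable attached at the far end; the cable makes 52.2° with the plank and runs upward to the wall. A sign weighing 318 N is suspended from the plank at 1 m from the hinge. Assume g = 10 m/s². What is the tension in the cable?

Take torques about the hinge: T sin 52.2° · 3.1 = 51.7×10×1.55 + 318×1 = 1119.3 N·m.
So T = 1119.3 / (0.7902 × 3.1) = 456.97 N.

T ≈ 457 N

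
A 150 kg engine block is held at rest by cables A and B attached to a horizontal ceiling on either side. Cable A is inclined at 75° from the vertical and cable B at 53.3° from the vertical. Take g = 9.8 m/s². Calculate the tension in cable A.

T_A ≈ 1500 N

Angles from the horizontal: cable A is 90° − 75° = 15°, cable B is 90° − 53.3° = 36.7°.
Weight W = 150 × 9.8 = 1470 N acts straight down.
Horizontal: T_A cos 15° = T_B cos 36.7°  →  T_B = 1.205 T_A.
Vertical: T_A sin 15° + T_B sin 36.7° = 1470.
Substituting the horizontal relation into the vertical equation gives 0.9788 T_A = 1470, so T_A = 1502 N.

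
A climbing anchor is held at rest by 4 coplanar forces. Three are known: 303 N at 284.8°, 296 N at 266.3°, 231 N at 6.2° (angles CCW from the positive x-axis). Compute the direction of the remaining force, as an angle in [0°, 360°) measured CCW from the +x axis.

θ ≈ 117°

Sum the known components: ΣF_x = 287.9 N, ΣF_y = -563.4 N.
For equilibrium the remaining force must supply (−ΣF_x, −ΣF_y) = (-287.9, 563.4) N.
Magnitude = √((-287.9)² + (563.4)²) = 632.7 N; direction = atan2(563.4, -287.9) = 117.1°.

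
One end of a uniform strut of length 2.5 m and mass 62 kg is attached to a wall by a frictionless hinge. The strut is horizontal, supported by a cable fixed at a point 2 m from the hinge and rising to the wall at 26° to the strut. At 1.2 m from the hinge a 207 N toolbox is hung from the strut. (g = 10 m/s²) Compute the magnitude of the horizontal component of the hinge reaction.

H_x ≈ 1050 N

Take torques about the hinge: T sin 26° · 2 = 62×10×1.25 + 207×1.2 = 1023.4 N·m.
So T = 1023.4 / (0.4384 × 2) = 1167.3 N.
ΣF_x = 0: H_x = T cos 26° = 1049.1 N.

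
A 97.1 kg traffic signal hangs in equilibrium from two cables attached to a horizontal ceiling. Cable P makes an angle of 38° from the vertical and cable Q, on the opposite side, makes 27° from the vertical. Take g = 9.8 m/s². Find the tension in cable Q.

T_Q ≈ 646 N

Angles from the horizontal: cable P is 90° − 38° = 52°, cable Q is 90° − 27° = 63°.
Weight W = 97.1 × 9.8 = 951.6 N acts straight down.
Horizontal: T_P cos 52° = T_Q cos 63°  →  T_P = 0.7374 T_Q.
Vertical: T_P sin 52° + T_Q sin 63° = 951.6.
Substituting the horizontal relation into the vertical equation gives 1.472 T_Q = 951.6, so T_Q = 646.4 N.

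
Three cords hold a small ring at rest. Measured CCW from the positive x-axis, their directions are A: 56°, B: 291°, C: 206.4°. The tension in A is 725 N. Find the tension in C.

T_C ≈ 597 N

Resolve: ΣF_x = 725 cos 56° + T_B cos 291° + T_C cos 206.4° = 0.
        ΣF_y = 725 sin 56° + T_B sin 291° + T_C sin 206.4° = 0.
The known terms sum to (405.4, 601.1) N, so 0.3584 T_B − 0.8957 T_C = -405.4 and -0.9336 T_B − 0.4446 T_C = -601.1.
Solving simultaneously: T_B = 359.7 N, T_C = 596.5 N.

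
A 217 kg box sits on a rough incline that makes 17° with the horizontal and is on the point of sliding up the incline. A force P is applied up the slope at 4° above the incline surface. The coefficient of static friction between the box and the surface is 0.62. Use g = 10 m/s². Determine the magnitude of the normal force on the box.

N ≈ 1950 N

On the verge of sliding up the incline, friction equals μN and acts down the slope.
Perpendicular: N + P sin 4° = W cos 17° = 2075 N.
Along incline: P cos 4° = W sin 17° + μN  with W sin 17° = 634.4 N.
Solving the pair for P and N: P = 1846 N, N = 1946 N (and f = μN = 1207 N).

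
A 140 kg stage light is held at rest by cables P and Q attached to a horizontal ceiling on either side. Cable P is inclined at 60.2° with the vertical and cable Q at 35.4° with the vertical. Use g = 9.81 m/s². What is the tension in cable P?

Angles from the horizontal: cable P is 90° − 60.2° = 29.8°, cable Q is 90° − 35.4° = 54.6°.
Weight W = 140 × 9.81 = 1373 N acts straight down.
Horizontal: T_P cos 29.8° = T_Q cos 54.6°  →  T_Q = 1.498 T_P.
Vertical: T_P sin 29.8° + T_Q sin 54.6° = 1373.
Substituting the horizontal relation into the vertical equation gives 1.718 T_P = 1373, so T_P = 799.4 N.

T_P ≈ 799 N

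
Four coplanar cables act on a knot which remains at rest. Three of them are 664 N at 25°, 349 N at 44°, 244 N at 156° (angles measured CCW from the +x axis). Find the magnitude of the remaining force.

F ≈ 885 N

Sum the known components: ΣF_x = 629.9 N, ΣF_y = 622.3 N.
For equilibrium the remaining force must supply (−ΣF_x, −ΣF_y) = (-629.9, -622.3) N.
Magnitude = √((-629.9)² + (-622.3)²) = 885.5 N; direction = atan2(-622.3, -629.9) = 224.7°.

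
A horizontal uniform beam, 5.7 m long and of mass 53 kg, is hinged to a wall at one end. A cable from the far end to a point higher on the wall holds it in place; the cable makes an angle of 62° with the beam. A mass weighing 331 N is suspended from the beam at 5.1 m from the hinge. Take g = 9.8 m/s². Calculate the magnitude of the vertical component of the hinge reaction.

Take torques about the hinge: T sin 62° · 5.7 = 53×9.8×2.85 + 331×5.1 = 3168.4 N·m.
So T = 3168.4 / (0.8829 × 5.7) = 629.55 N.
ΣF_y = 0: H_y = (53×9.8 + 331) − T sin 62° = 850.4 − 555.86 = 294.54 N.

|H_y| ≈ 295 N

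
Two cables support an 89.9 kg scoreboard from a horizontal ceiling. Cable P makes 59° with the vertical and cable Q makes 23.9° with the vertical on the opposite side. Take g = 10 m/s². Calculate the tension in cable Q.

T_Q ≈ 777 N

Angles from the horizontal: cable P is 90° − 59° = 31°, cable Q is 90° − 23.9° = 66.1°.
Weight W = 89.9 × 10 = 899 N acts straight down.
Horizontal: T_P cos 31° = T_Q cos 66.1°  →  T_P = 0.4727 T_Q.
Vertical: T_P sin 31° + T_Q sin 66.1° = 899.
Substituting the horizontal relation into the vertical equation gives 1.158 T_Q = 899, so T_Q = 776.5 N.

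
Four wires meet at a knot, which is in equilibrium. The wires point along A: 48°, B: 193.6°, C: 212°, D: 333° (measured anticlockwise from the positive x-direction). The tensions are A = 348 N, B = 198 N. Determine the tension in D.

Resolve: ΣF_x = 348 cos 48° + 198 cos 193.6° + T_C cos 212° + T_D cos 333° = 0.
        ΣF_y = 348 sin 48° + 198 sin 193.6° + T_C sin 212° + T_D sin 333° = 0.
The known terms sum to (40.41, 212.1) N, so -0.8480 T_C + 0.8910 T_D = -40.41 and -0.5299 T_C − 0.4540 T_D = -212.1.
Solving simultaneously: T_C = 241.8 N, T_D = 184.8 N.

T_D ≈ 185 N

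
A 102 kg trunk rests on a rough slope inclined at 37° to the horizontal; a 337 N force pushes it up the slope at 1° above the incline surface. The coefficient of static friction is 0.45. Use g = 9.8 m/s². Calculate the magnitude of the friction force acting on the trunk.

Axes along / perpendicular to the incline. W sin 37° = 601.6 N down-slope; W cos 37° = 798.3 N into the surface.
Perpendicular: N = W cos 37° − P sin 1° = 798.3 − 5.881 = 792.4 N.
Along incline: P cos 1° + f = W sin 37° (friction acts up-slope) → f = 601.6 − 336.9 = 264.6 N.
|f| = 264.6 N ≤ μN = 356.6 N, so the trunk is indeed static.

f ≈ 265 N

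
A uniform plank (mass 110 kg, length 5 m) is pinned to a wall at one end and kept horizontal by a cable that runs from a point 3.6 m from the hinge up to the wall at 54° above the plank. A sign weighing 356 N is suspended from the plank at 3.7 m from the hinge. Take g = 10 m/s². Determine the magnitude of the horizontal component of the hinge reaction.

Take torques about the hinge: T sin 54° · 3.6 = 110×10×2.5 + 356×3.7 = 4067.2 N·m.
So T = 4067.2 / (0.8090 × 3.6) = 1396.5 N.
ΣF_x = 0: H_x = T cos 54° = 820.83 N.

H_x ≈ 821 N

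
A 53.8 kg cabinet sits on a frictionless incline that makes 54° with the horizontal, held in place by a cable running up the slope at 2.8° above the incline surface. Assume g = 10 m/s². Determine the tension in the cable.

Take axes along and perpendicular to the incline. Weight components: W sin 54° = 435.3 N down-slope, W cos 54° = 316.2 N into the surface.
Along incline: T cos 2.8° = W sin 54° → T = 435.8 N.
Perpendicular: N = W cos 54° − T sin 2.8° = 294.9 N.

T ≈ 436 N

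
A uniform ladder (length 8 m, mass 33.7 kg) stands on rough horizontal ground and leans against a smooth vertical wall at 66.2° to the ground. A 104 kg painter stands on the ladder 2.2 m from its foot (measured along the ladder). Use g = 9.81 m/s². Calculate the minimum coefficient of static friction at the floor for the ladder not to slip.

ΣF_y = 0: N_floor = 33.7×9.81 + 104×9.81 = 1350.8 N.
Torques about the foot: N_wall · 8 sin 66.2° = 33.7×9.81×4 cos 66.2° + 104×9.81×2.2 cos 66.2° → N_wall = 196.65 N.
ΣF_x = 0: f_floor = N_wall = 196.65 N.
μ_min = f_floor / N_floor = 196.65 / 1350.8 = 0.1456.

μ_min ≈ 0.146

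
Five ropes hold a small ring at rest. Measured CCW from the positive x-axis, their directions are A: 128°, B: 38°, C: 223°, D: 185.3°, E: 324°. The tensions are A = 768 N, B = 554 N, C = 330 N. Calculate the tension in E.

T_E ≈ 1130 N

Resolve: ΣF_x = 768 cos 128° + 554 cos 38° + 330 cos 223° + T_D cos 185.3° + T_E cos 324° = 0.
        ΣF_y = 768 sin 128° + 554 sin 38° + 330 sin 223° + T_D sin 185.3° + T_E sin 324° = 0.
The known terms sum to (-277.6, 721.2) N, so -0.9957 T_D + 0.8090 T_E = 277.6 and -0.0924 T_D − 0.5878 T_E = -721.2.
Solving simultaneously: T_D = 636.8 N, T_E = 1127 N.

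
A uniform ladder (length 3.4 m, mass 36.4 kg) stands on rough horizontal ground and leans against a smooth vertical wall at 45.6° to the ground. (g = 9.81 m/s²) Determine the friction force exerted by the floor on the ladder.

Torques about the foot: N_wall · 3.4 sin 45.6° = 36.4×9.81×1.7 cos 45.6° → N_wall = 174.84 N.
ΣF_x = 0: f_floor = N_wall = 174.84 N.

f ≈ 175 N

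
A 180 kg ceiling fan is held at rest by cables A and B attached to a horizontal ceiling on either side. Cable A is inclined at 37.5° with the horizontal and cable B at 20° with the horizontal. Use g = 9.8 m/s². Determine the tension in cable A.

Weight W = 180 × 9.8 = 1764 N acts straight down.
Horizontal: T_A cos 37.5° = T_B cos 20°  →  T_B = 0.8443 T_A.
Vertical: T_A sin 37.5° + T_B sin 20° = 1764.
Substituting the horizontal relation into the vertical equation gives 0.8975 T_A = 1764, so T_A = 1965 N.

T_A ≈ 1970 N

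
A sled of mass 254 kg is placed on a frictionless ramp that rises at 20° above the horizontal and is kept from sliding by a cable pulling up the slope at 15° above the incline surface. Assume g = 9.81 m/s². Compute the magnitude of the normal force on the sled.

Take axes along and perpendicular to the incline. Weight components: W sin 20° = 852.2 N down-slope, W cos 20° = 2341 N into the surface.
Along incline: T cos 15° = W sin 20° → T = 882.3 N.
Perpendicular: N = W cos 20° − T sin 15° = 2113 N.

N ≈ 2110 N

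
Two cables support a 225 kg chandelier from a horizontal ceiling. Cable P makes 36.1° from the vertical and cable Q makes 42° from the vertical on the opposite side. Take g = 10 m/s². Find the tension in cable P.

T_P ≈ 1540 N

Angles from the horizontal: cable P is 90° − 36.1° = 53.9°, cable Q is 90° − 42° = 48°.
Weight W = 225 × 10 = 2250 N acts straight down.
Horizontal: T_P cos 53.9° = T_Q cos 48°  →  T_Q = 0.8805 T_P.
Vertical: T_P sin 53.9° + T_Q sin 48° = 2250.
Substituting the horizontal relation into the vertical equation gives 1.462 T_P = 2250, so T_P = 1539 N.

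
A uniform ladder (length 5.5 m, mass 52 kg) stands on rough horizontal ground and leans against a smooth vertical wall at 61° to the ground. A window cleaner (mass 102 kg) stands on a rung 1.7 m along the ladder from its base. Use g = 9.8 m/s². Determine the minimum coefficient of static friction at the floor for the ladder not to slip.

ΣF_y = 0: N_floor = 52×9.8 + 102×9.8 = 1509.2 N.
Torques about the foot: N_wall · 5.5 sin 61° = 52×9.8×2.75 cos 61° + 102×9.8×1.7 cos 61° → N_wall = 312.5 N.
ΣF_x = 0: f_floor = N_wall = 312.5 N.
μ_min = f_floor / N_floor = 312.5 / 1509.2 = 0.2071.

μ_min ≈ 0.207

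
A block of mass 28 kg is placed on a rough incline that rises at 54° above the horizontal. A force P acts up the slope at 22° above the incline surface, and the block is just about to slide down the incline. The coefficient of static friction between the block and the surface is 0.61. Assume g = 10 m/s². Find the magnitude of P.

P ≈ 181 N

On the verge of sliding down the incline, friction equals μN and acts up the slope.
Perpendicular: N + P sin 22° = W cos 54° = 164.6 N.
Along incline: P cos 22° + μN = W sin 54° with W sin 54° = 226.5 N.
Solving the pair for P and N: P = 180.5 N, N = 96.95 N (and f = μN = 59.14 N).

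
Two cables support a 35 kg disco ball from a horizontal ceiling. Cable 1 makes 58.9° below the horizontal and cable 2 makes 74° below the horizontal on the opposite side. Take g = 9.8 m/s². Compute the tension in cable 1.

T_1 ≈ 129 N

Weight W = 35 × 9.8 = 343 N acts straight down.
Horizontal: T_1 cos 58.9° = T_2 cos 74°  →  T_2 = 1.874 T_1.
Vertical: T_1 sin 58.9° + T_2 sin 74° = 343.
Substituting the horizontal relation into the vertical equation gives 2.658 T_1 = 343, so T_1 = 129.1 N.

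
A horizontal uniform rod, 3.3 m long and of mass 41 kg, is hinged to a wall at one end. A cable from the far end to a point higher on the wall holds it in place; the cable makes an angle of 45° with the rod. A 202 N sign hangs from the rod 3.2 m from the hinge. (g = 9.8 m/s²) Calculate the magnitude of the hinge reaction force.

|H| ≈ 448 N

Take torques about the hinge: T sin 45° · 3.3 = 41×9.8×1.65 + 202×3.2 = 1309.4 N·m.
So T = 1309.4 / (0.7071 × 3.3) = 561.13 N.
ΣF_x = 0: H_x = T cos 45° = 396.78 N.
ΣF_y = 0: H_y = (41×9.8 + 202) − T sin 45° = 603.8 − 396.78 = 207.02 N.
|H| = √(H_x² + H_y²) = √((396.78)² + (207.02)²) = 447.54 N.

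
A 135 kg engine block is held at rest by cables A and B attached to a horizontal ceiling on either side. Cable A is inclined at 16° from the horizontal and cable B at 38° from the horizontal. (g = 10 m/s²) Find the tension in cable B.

T_B ≈ 1600 N

Weight W = 135 × 10 = 1350 N acts straight down.
Horizontal: T_A cos 16° = T_B cos 38°  →  T_A = 0.8198 T_B.
Vertical: T_A sin 16° + T_B sin 38° = 1350.
Substituting the horizontal relation into the vertical equation gives 0.8416 T_B = 1350, so T_B = 1604 N.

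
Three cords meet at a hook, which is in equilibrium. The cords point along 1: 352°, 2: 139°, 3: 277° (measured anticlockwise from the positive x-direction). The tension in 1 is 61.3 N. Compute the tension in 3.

T_3 ≈ 49.9 N

Resolve: ΣF_x = 61.3 cos 352° + T_2 cos 139° + T_3 cos 277° = 0.
        ΣF_y = 61.3 sin 352° + T_2 sin 139° + T_3 sin 277° = 0.
The known terms sum to (60.7, -8.531) N, so -0.7547 T_2 + 0.1219 T_3 = -60.7 and 0.6561 T_2 − 0.9925 T_3 = 8.531.
Solving simultaneously: T_2 = 88.49 N, T_3 = 49.90 N.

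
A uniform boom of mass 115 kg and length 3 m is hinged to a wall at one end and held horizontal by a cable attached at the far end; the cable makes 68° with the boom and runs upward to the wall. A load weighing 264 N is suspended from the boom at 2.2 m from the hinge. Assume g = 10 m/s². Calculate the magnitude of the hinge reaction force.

|H| ≈ 716 N

Take torques about the hinge: T sin 68° · 3 = 115×10×1.5 + 264×2.2 = 2305.8 N·m.
So T = 2305.8 / (0.9272 × 3) = 828.96 N.
ΣF_x = 0: H_x = T cos 68° = 310.53 N.
ΣF_y = 0: H_y = (115×10 + 264) − T sin 68° = 1414 − 768.6 = 645.4 N.
|H| = √(H_x² + H_y²) = √((310.53)² + (645.4)²) = 716.22 N.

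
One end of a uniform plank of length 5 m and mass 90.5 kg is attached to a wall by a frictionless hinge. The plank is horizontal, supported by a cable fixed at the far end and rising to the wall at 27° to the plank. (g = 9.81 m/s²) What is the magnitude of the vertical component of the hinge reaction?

|H_y| ≈ 444 N

Take torques about the hinge: T sin 27° · 5 = 90.5×9.81×2.5 = 2219.5 N·m.
So T = 2219.5 / (0.4540 × 5) = 977.78 N.
ΣF_y = 0: H_y = (90.5×9.81) − T sin 27° = 887.81 − 443.9 = 443.9 N.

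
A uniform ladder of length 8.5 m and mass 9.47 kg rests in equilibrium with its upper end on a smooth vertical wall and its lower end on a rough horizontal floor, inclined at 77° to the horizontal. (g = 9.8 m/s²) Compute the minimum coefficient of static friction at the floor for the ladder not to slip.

ΣF_y = 0: N_floor = 9.47×9.8 = 92.806 N.
Torques about the foot: N_wall · 8.5 sin 77° = 9.47×9.8×4.25 cos 77° → N_wall = 10.713 N.
ΣF_x = 0: f_floor = N_wall = 10.713 N.
μ_min = f_floor / N_floor = 10.713 / 92.806 = 0.1154.

μ_min ≈ 0.115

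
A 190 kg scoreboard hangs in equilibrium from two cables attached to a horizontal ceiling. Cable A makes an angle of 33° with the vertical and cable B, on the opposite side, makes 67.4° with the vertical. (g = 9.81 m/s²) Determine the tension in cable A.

T_A ≈ 1750 N

Angles from the horizontal: cable A is 90° − 33° = 57°, cable B is 90° − 67.4° = 22.6°.
Weight W = 190 × 9.81 = 1864 N acts straight down.
Horizontal: T_A cos 57° = T_B cos 22.6°  →  T_B = 0.5899 T_A.
Vertical: T_A sin 57° + T_B sin 22.6° = 1864.
Substituting the horizontal relation into the vertical equation gives 1.065 T_A = 1864, so T_A = 1750 N.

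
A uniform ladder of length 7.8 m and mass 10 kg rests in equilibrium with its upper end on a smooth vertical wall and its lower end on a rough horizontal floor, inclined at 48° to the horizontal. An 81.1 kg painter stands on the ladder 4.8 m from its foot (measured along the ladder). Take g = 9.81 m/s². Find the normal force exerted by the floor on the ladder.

ΣF_y = 0: N_floor = 10×9.81 + 81.1×9.81 = 893.69 N.

N_floor ≈ 894 N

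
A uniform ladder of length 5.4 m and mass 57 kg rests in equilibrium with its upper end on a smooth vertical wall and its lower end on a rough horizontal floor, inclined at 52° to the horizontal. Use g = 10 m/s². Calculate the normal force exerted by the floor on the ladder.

N_floor ≈ 570 N

ΣF_y = 0: N_floor = 57×10 = 570 N.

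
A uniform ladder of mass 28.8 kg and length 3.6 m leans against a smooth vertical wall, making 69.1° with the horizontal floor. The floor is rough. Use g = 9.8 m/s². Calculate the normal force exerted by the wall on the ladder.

N_wall ≈ 53.9 N

Torques about the foot: N_wall · 3.6 sin 69.1° = 28.8×9.8×1.8 cos 69.1° → N_wall = 53.888 N.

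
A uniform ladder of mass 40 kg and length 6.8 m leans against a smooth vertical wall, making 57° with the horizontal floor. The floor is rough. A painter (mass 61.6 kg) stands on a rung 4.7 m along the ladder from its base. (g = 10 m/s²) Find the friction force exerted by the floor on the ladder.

f ≈ 406 N

Torques about the foot: N_wall · 6.8 sin 57° = 40×10×3.4 cos 57° + 61.6×10×4.7 cos 57° → N_wall = 406.38 N.
ΣF_x = 0: f_floor = N_wall = 406.38 N.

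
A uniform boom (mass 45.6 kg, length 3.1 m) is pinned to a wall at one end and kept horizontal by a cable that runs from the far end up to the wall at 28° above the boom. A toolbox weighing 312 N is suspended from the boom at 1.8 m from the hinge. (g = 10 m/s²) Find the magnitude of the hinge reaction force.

|H| ≈ 849 N

Take torques about the hinge: T sin 28° · 3.1 = 45.6×10×1.55 + 312×1.8 = 1268.4 N·m.
So T = 1268.4 / (0.4695 × 3.1) = 871.54 N.
ΣF_x = 0: H_x = T cos 28° = 769.52 N.
ΣF_y = 0: H_y = (45.6×10 + 312) − T sin 28° = 768 − 409.16 = 358.84 N.
|H| = √(H_x² + H_y²) = √((769.52)² + (358.84)²) = 849.07 N.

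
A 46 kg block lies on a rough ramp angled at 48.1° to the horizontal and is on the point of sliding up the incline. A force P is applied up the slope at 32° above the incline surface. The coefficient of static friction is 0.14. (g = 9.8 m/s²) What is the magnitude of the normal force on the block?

On the verge of sliding up the incline, friction equals μN and acts down the slope.
Perpendicular: N + P sin 32° = W cos 48.1° = 301.1 N.
Along incline: P cos 32° = W sin 48.1° + μN  with W sin 48.1° = 335.5 N.
Solving the pair for P and N: P = 409.5 N, N = 84.04 N (and f = μN = 11.77 N).

N ≈ 84 N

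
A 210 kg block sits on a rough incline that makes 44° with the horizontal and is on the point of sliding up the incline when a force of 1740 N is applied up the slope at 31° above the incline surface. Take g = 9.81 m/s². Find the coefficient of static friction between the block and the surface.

μ ≈ 0.103

On the verge of sliding up the incline, friction is at its maximum μN and acts down the slope.
Perpendicular to incline: N = W cos 44° − P sin 31° = 1482 − 896.2 = 585.7 N.
Along incline: P cos 31° − μN = W sin 44° → μ = −(W sin 44° − P cos 31°) / N = 0.1031.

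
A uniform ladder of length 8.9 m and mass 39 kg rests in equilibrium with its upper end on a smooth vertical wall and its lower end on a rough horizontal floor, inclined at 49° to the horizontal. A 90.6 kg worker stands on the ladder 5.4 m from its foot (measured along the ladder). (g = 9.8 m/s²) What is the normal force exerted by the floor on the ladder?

ΣF_y = 0: N_floor = 39×9.8 + 90.6×9.8 = 1270.1 N.

N_floor ≈ 1270 N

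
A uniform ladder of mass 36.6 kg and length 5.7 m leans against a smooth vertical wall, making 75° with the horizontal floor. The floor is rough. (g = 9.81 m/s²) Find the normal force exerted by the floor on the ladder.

ΣF_y = 0: N_floor = 36.6×9.81 = 359.05 N.

N_floor ≈ 359 N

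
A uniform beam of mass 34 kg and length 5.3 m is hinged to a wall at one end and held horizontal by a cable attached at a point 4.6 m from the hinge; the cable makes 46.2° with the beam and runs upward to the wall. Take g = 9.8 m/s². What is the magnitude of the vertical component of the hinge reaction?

Take torques about the hinge: T sin 46.2° · 4.6 = 34×9.8×2.65 = 882.98 N·m.
So T = 882.98 / (0.7218 × 4.6) = 265.95 N.
ΣF_y = 0: H_y = (34×9.8) − T sin 46.2° = 333.2 − 191.95 = 141.25 N.

|H_y| ≈ 141 N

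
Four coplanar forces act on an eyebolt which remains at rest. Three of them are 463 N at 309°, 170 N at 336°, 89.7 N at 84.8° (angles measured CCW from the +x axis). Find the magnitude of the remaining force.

Sum the known components: ΣF_x = 454.8 N, ΣF_y = -339.6 N.
For equilibrium the remaining force must supply (−ΣF_x, −ΣF_y) = (-454.8, 339.6) N.
Magnitude = √((-454.8)² + (339.6)²) = 567.6 N; direction = atan2(339.6, -454.8) = 143.2°.

F ≈ 568 N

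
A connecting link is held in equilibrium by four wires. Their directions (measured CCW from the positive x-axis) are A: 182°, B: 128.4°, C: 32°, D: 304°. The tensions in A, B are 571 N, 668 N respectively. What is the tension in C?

T_C ≈ 536 N

Resolve: ΣF_x = 571 cos 182° + 668 cos 128.4° + T_C cos 32° + T_D cos 304° = 0.
        ΣF_y = 571 sin 182° + 668 sin 128.4° + T_C sin 32° + T_D sin 304° = 0.
The known terms sum to (-985.6, 503.6) N, so 0.8480 T_C + 0.5592 T_D = 985.6 and 0.5299 T_C − 0.8290 T_D = -503.6.
Solving simultaneously: T_C = 535.8 N, T_D = 949.9 N.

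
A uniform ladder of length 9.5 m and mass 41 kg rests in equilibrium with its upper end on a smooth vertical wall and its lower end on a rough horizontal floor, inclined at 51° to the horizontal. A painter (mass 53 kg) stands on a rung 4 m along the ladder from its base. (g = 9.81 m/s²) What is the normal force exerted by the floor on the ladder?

ΣF_y = 0: N_floor = 41×9.81 + 53×9.81 = 922.14 N.

N_floor ≈ 922 N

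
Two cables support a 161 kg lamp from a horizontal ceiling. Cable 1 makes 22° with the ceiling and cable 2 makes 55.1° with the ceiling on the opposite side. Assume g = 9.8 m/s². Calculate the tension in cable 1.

Weight W = 161 × 9.8 = 1578 N acts straight down.
Horizontal: T_1 cos 22° = T_2 cos 55.1°  →  T_2 = 1.621 T_1.
Vertical: T_1 sin 22° + T_2 sin 55.1° = 1578.
Substituting the horizontal relation into the vertical equation gives 1.704 T_1 = 1578, so T_1 = 926.1 N.

T_1 ≈ 926 N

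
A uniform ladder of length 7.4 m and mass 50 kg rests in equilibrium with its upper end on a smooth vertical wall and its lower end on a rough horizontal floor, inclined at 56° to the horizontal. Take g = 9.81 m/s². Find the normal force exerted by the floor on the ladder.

ΣF_y = 0: N_floor = 50×9.81 = 490.5 N.

N_floor ≈ 490 N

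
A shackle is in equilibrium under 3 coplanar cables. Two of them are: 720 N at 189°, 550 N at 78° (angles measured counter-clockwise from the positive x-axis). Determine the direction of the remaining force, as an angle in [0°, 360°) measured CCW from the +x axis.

θ ≈ 325°

Sum the known components: ΣF_x = -596.8 N, ΣF_y = 425.3 N.
For equilibrium the remaining force must supply (−ΣF_x, −ΣF_y) = (596.8, -425.3) N.
Magnitude = √((596.8)² + (-425.3)²) = 732.9 N; direction = atan2(-425.3, 596.8) = 324.5°.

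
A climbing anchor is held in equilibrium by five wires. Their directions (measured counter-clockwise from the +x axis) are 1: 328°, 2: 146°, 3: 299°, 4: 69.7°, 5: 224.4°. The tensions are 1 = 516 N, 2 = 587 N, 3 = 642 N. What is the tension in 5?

T_5 ≈ 987 N

Resolve: ΣF_x = 516 cos 328° + 587 cos 146° + 642 cos 299° + T_4 cos 69.7° + T_5 cos 224.4° = 0.
        ΣF_y = 516 sin 328° + 587 sin 146° + 642 sin 299° + T_4 sin 69.7° + T_5 sin 224.4° = 0.
The known terms sum to (262.2, -506.7) N, so 0.3469 T_4 − 0.7145 T_5 = -262.2 and 0.9379 T_4 − 0.6997 T_5 = 506.7.
Solving simultaneously: T_4 = 1276 N, T_5 = 986.8 N.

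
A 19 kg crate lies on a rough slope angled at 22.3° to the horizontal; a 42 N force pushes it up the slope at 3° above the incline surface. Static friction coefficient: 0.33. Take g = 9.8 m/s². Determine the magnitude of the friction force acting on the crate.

Axes along / perpendicular to the incline. W sin 22.3° = 70.65 N down-slope; W cos 22.3° = 172.3 N into the surface.
Perpendicular: N = W cos 22.3° − P sin 3° = 172.3 − 2.198 = 170.1 N.
Along incline: P cos 3° + f = W sin 22.3° (friction acts up-slope) → f = 70.65 − 41.94 = 28.71 N.
|f| = 28.71 N ≤ μN = 56.13 N, so the crate is indeed static.

f ≈ 28.7 N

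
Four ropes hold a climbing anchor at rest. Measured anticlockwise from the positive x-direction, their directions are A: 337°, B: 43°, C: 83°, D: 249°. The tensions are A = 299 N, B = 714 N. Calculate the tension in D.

Resolve: ΣF_x = 299 cos 337° + 714 cos 43° + T_C cos 83° + T_D cos 249° = 0.
        ΣF_y = 299 sin 337° + 714 sin 43° + T_C sin 83° + T_D sin 249° = 0.
The known terms sum to (797.4, 370.1) N, so 0.1219 T_C − 0.3584 T_D = -797.4 and 0.9925 T_C − 0.9336 T_D = -370.1.
Solving simultaneously: T_C = 2529 N, T_D = 3085 N.

T_D ≈ 3090 N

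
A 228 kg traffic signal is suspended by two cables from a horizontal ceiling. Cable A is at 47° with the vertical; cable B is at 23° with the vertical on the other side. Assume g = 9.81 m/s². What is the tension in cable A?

T_A ≈ 930 N

Angles from the horizontal: cable A is 90° − 47° = 43°, cable B is 90° − 23° = 67°.
Weight W = 228 × 9.81 = 2237 N acts straight down.
Horizontal: T_A cos 43° = T_B cos 67°  →  T_B = 1.872 T_A.
Vertical: T_A sin 43° + T_B sin 67° = 2237.
Substituting the horizontal relation into the vertical equation gives 2.405 T_A = 2237, so T_A = 930 N.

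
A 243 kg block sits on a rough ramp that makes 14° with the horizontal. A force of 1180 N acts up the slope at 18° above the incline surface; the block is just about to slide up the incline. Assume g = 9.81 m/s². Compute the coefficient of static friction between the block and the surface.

On the verge of sliding up the incline, friction is at its maximum μN and acts down the slope.
Perpendicular to incline: N = W cos 14° − P sin 18° = 2313 − 364.6 = 1948 N.
Along incline: P cos 18° − μN = W sin 14° → μ = −(W sin 14° − P cos 18°) / N = 0.28.

μ ≈ 0.280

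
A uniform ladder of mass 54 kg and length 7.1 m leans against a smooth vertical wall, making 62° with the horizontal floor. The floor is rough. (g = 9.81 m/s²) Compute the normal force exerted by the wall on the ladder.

Torques about the foot: N_wall · 7.1 sin 62° = 54×9.81×3.55 cos 62° → N_wall = 140.83 N.

N_wall ≈ 141 N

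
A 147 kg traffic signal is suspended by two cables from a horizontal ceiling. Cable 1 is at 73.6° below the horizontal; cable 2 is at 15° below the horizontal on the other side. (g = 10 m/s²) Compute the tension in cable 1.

T_1 ≈ 1420 N

Weight W = 147 × 10 = 1470 N acts straight down.
Horizontal: T_1 cos 73.6° = T_2 cos 15°  →  T_2 = 0.2923 T_1.
Vertical: T_1 sin 73.6° + T_2 sin 15° = 1470.
Substituting the horizontal relation into the vertical equation gives 1.035 T_1 = 1470, so T_1 = 1420 N.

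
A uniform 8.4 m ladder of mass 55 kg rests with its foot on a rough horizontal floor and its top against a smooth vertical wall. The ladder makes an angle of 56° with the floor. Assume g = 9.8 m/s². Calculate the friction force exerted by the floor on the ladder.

f ≈ 182 N

Torques about the foot: N_wall · 8.4 sin 56° = 55×9.8×4.2 cos 56° → N_wall = 181.78 N.
ΣF_x = 0: f_floor = N_wall = 181.78 N.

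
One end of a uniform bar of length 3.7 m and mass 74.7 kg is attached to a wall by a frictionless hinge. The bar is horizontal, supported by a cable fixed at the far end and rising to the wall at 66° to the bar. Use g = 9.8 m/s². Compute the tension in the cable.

Take torques about the hinge: T sin 66° · 3.7 = 74.7×9.8×1.85 = 1354.3 N·m.
So T = 1354.3 / (0.9135 × 3.7) = 400.67 N.

T ≈ 401 N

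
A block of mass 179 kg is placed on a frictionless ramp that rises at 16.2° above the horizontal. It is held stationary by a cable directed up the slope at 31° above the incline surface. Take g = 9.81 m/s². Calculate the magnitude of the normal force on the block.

N ≈ 1390 N

Take axes along and perpendicular to the incline. Weight components: W sin 16.2° = 489.9 N down-slope, W cos 16.2° = 1686 N into the surface.
Along incline: T cos 31° = W sin 16.2° → T = 571.5 N.
Perpendicular: N = W cos 16.2° − T sin 31° = 1392 N.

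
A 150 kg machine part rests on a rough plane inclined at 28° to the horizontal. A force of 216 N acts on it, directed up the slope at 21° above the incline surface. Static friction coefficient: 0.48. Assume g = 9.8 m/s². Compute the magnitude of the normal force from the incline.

Axes along / perpendicular to the incline. W sin 28° = 690.1 N down-slope; W cos 28° = 1298 N into the surface.
Perpendicular: N = W cos 28° − P sin 21° = 1298 − 77.41 = 1221 N.
Along incline: P cos 21° + f = W sin 28° (friction acts up-slope) → f = 690.1 − 201.7 = 488.5 N.
|f| = 488.5 N ≤ μN = 585.9 N, so the machine part is indeed static.

N ≈ 1220 N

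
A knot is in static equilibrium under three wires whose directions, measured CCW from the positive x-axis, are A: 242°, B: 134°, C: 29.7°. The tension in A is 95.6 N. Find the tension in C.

T_C ≈ 93.8 N

Resolve: ΣF_x = 95.6 cos 242° + T_B cos 134° + T_C cos 29.7° = 0.
        ΣF_y = 95.6 sin 242° + T_B sin 134° + T_C sin 29.7° = 0.
The known terms sum to (-44.88, -84.41) N, so -0.6947 T_B + 0.8686 T_C = 44.88 and 0.7193 T_B + 0.4955 T_C = 84.41.
Solving simultaneously: T_B = 52.72 N, T_C = 93.83 N.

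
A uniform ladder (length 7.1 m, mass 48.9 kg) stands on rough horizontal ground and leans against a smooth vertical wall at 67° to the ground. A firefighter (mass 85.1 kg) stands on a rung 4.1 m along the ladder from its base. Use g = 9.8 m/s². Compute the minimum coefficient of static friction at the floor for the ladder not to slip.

μ_min ≈ 0.233

ΣF_y = 0: N_floor = 48.9×9.8 + 85.1×9.8 = 1313.2 N.
Torques about the foot: N_wall · 7.1 sin 67° = 48.9×9.8×3.55 cos 67° + 85.1×9.8×4.1 cos 67° → N_wall = 306.13 N.
ΣF_x = 0: f_floor = N_wall = 306.13 N.
μ_min = f_floor / N_floor = 306.13 / 1313.2 = 0.2331.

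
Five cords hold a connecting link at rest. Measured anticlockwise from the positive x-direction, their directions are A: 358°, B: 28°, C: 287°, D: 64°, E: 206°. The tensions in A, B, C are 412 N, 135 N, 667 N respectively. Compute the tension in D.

Resolve: ΣF_x = 412 cos 358° + 135 cos 28° + 667 cos 287° + T_D cos 64° + T_E cos 206° = 0.
        ΣF_y = 412 sin 358° + 135 sin 28° + 667 sin 287° + T_D sin 64° + T_E sin 206° = 0.
The known terms sum to (726, -588.9) N, so 0.4384 T_D − 0.8988 T_E = -726 and 0.8988 T_D − 0.4384 T_E = 588.9.
Solving simultaneously: T_D = 1377 N, T_E = 1479 N.

T_D ≈ 1380 N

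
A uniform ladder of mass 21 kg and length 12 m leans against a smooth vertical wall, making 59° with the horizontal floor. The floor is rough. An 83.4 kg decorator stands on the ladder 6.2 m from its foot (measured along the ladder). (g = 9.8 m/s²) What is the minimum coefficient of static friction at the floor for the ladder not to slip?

μ_min ≈ 0.308

ΣF_y = 0: N_floor = 21×9.8 + 83.4×9.8 = 1023.1 N.
Torques about the foot: N_wall · 12 sin 59° = 21×9.8×6 cos 59° + 83.4×9.8×6.2 cos 59° → N_wall = 315.56 N.
ΣF_x = 0: f_floor = N_wall = 315.56 N.
μ_min = f_floor / N_floor = 315.56 / 1023.1 = 0.3084.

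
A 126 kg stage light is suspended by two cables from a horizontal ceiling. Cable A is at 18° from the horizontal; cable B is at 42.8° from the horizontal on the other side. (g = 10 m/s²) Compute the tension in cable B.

T_B ≈ 1370 N

Weight W = 126 × 10 = 1260 N acts straight down.
Horizontal: T_A cos 18° = T_B cos 42.8°  →  T_A = 0.7715 T_B.
Vertical: T_A sin 18° + T_B sin 42.8° = 1260.
Substituting the horizontal relation into the vertical equation gives 0.9178 T_B = 1260, so T_B = 1373 N.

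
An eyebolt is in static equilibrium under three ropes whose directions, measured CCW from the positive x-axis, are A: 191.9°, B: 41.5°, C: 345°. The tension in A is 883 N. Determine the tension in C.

Resolve: ΣF_x = 883 cos 191.9° + T_B cos 41.5° + T_C cos 345° = 0.
        ΣF_y = 883 sin 191.9° + T_B sin 41.5° + T_C sin 345° = 0.
The known terms sum to (-864, -182.1) N, so 0.7490 T_B + 0.9659 T_C = 864 and 0.6626 T_B − 0.2588 T_C = 182.1.
Solving simultaneously: T_B = 479.1 N, T_C = 523 N.

T_C ≈ 523 N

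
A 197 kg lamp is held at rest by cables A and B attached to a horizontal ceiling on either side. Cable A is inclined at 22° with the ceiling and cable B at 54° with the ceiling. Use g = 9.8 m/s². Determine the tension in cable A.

Weight W = 197 × 9.8 = 1931 N acts straight down.
Horizontal: T_A cos 22° = T_B cos 54°  →  T_B = 1.577 T_A.
Vertical: T_A sin 22° + T_B sin 54° = 1931.
Substituting the horizontal relation into the vertical equation gives 1.651 T_A = 1931, so T_A = 1170 N.

T_A ≈ 1170 N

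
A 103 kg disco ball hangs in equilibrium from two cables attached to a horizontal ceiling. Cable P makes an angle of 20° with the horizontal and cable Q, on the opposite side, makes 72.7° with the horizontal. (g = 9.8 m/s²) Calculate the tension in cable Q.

T_Q ≈ 950 N

Weight W = 103 × 9.8 = 1009 N acts straight down.
Horizontal: T_P cos 20° = T_Q cos 72.7°  →  T_P = 0.3165 T_Q.
Vertical: T_P sin 20° + T_Q sin 72.7° = 1009.
Substituting the horizontal relation into the vertical equation gives 1.063 T_Q = 1009, so T_Q = 949.6 N.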